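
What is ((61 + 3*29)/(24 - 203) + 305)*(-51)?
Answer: -2776797/179 ≈ -15513.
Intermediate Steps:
((61 + 3*29)/(24 - 203) + 305)*(-51) = ((61 + 87)/(-179) + 305)*(-51) = (148*(-1/179) + 305)*(-51) = (-148/179 + 305)*(-51) = (54447/179)*(-51) = -2776797/179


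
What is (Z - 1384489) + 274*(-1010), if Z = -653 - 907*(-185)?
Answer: -1494087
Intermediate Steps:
Z = 167142 (Z = -653 + 167795 = 167142)
(Z - 1384489) + 274*(-1010) = (167142 - 1384489) + 274*(-1010) = -1217347 - 276740 = -1494087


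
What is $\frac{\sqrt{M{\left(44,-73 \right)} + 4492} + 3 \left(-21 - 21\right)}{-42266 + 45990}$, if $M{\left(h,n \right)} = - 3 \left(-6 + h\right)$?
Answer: $- \frac{9}{266} + \frac{\sqrt{4378}}{3724} \approx -0.016067$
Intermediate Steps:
$M{\left(h,n \right)} = 18 - 3 h$
$\frac{\sqrt{M{\left(44,-73 \right)} + 4492} + 3 \left(-21 - 21\right)}{-42266 + 45990} = \frac{\sqrt{\left(18 - 132\right) + 4492} + 3 \left(-21 - 21\right)}{-42266 + 45990} = \frac{\sqrt{\left(18 - 132\right) + 4492} + 3 \left(-42\right)}{3724} = \left(\sqrt{-114 + 4492} - 126\right) \frac{1}{3724} = \left(\sqrt{4378} - 126\right) \frac{1}{3724} = \left(-126 + \sqrt{4378}\right) \frac{1}{3724} = - \frac{9}{266} + \frac{\sqrt{4378}}{3724}$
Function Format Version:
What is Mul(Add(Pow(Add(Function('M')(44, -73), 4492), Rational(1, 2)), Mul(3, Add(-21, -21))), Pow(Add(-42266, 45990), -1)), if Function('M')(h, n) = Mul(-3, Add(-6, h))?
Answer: Add(Rational(-9, 266), Mul(Rational(1, 3724), Pow(4378, Rational(1, 2)))) ≈ -0.016067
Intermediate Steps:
Function('M')(h, n) = Add(18, Mul(-3, h))
Mul(Add(Pow(Add(Function('M')(44, -73), 4492), Rational(1, 2)), Mul(3, Add(-21, -21))), Pow(Add(-42266, 45990), -1)) = Mul(Add(Pow(Add(Add(18, Mul(-3, 44)), 4492), Rational(1, 2)), Mul(3, Add(-21, -21))), Pow(Add(-42266, 45990), -1)) = Mul(Add(Pow(Add(Add(18, -132), 4492), Rational(1, 2)), Mul(3, -42)), Pow(3724, -1)) = Mul(Add(Pow(Add(-114, 4492), Rational(1, 2)), -126), Rational(1, 3724)) = Mul(Add(Pow(4378, Rational(1, 2)), -126), Rational(1, 3724)) = Mul(Add(-126, Pow(4378, Rational(1, 2))), Rational(1, 3724)) = Add(Rational(-9, 266), Mul(Rational(1, 3724), Pow(4378, Rational(1, 2))))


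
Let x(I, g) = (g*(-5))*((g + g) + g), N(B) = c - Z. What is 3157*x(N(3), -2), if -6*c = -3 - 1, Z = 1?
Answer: -189420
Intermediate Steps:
c = 2/3 (c = -(-3 - 1)/6 = -1/6*(-4) = 2/3 ≈ 0.66667)
N(B) = -1/3 (N(B) = 2/3 - 1*1 = 2/3 - 1 = -1/3)
x(I, g) = -15*g**2 (x(I, g) = (-5*g)*(2*g + g) = (-5*g)*(3*g) = -15*g**2)
3157*x(N(3), -2) = 3157*(-15*(-2)**2) = 3157*(-15*4) = 3157*(-60) = -189420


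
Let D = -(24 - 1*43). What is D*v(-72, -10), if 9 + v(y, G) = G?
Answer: -361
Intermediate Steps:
v(y, G) = -9 + G
D = 19 (D = -(24 - 43) = -1*(-19) = 19)
D*v(-72, -10) = 19*(-9 - 10) = 19*(-19) = -361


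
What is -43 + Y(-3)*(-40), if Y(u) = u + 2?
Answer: -3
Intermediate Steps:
Y(u) = 2 + u
-43 + Y(-3)*(-40) = -43 + (2 - 3)*(-40) = -43 - 1*(-40) = -43 + 40 = -3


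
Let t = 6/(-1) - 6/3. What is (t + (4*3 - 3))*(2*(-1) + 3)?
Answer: 1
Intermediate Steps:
t = -8 (t = 6*(-1) - 6*⅓ = -6 - 2 = -8)
(t + (4*3 - 3))*(2*(-1) + 3) = (-8 + (4*3 - 3))*(2*(-1) + 3) = (-8 + (12 - 3))*(-2 + 3) = (-8 + 9)*1 = 1*1 = 1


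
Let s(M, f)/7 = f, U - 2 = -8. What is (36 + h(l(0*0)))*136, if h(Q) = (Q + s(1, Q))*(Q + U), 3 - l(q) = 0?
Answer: -4896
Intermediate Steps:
U = -6 (U = 2 - 8 = -6)
l(q) = 3 (l(q) = 3 - 1*0 = 3 + 0 = 3)
s(M, f) = 7*f
h(Q) = 8*Q*(-6 + Q) (h(Q) = (Q + 7*Q)*(Q - 6) = (8*Q)*(-6 + Q) = 8*Q*(-6 + Q))
(36 + h(l(0*0)))*136 = (36 + 8*3*(-6 + 3))*136 = (36 + 8*3*(-3))*136 = (36 - 72)*136 = -36*136 = -4896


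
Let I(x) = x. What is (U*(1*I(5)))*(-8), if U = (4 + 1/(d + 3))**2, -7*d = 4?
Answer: -225000/289 ≈ -778.55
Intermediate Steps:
d = -4/7 (d = -1/7*4 = -4/7 ≈ -0.57143)
U = 5625/289 (U = (4 + 1/(-4/7 + 3))**2 = (4 + 1/(17/7))**2 = (4 + 7/17)**2 = (75/17)**2 = 5625/289 ≈ 19.464)
(U*(1*I(5)))*(-8) = (5625*(1*5)/289)*(-8) = ((5625/289)*5)*(-8) = (28125/289)*(-8) = -225000/289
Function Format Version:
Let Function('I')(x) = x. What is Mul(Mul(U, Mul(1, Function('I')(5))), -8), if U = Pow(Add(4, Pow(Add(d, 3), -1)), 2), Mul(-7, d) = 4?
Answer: Rational(-225000, 289) ≈ -778.55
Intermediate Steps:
d = Rational(-4, 7) (d = Mul(Rational(-1, 7), 4) = Rational(-4, 7) ≈ -0.57143)
U = Rational(5625, 289) (U = Pow(Add(4, Pow(Add(Rational(-4, 7), 3), -1)), 2) = Pow(Add(4, Pow(Rational(17, 7), -1)), 2) = Pow(Add(4, Rational(7, 17)), 2) = Pow(Rational(75, 17), 2) = Rational(5625, 289) ≈ 19.464)
Mul(Mul(U, Mul(1, Function('I')(5))), -8) = Mul(Mul(Rational(5625, 289), Mul(1, 5)), -8) = Mul(Mul(Rational(5625, 289), 5), -8) = Mul(Rational(28125, 289), -8) = Rational(-225000, 289)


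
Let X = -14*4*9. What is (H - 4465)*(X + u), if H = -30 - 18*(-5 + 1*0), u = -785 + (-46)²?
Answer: -3642935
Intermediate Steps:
u = 1331 (u = -785 + 2116 = 1331)
X = -504 (X = -56*9 = -504)
H = 60 (H = -30 - 18*(-5 + 0) = -30 - 18*(-5) = -30 + 90 = 60)
(H - 4465)*(X + u) = (60 - 4465)*(-504 + 1331) = -4405*827 = -3642935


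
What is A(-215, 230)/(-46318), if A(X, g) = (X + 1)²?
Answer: -22898/23159 ≈ -0.98873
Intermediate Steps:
A(X, g) = (1 + X)²
A(-215, 230)/(-46318) = (1 - 215)²/(-46318) = (-214)²*(-1/46318) = 45796*(-1/46318) = -22898/23159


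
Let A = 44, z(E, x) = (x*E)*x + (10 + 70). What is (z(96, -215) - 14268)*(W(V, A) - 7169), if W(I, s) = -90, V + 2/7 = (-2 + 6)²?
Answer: -32109547708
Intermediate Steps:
V = 110/7 (V = -2/7 + (-2 + 6)² = -2/7 + 4² = -2/7 + 16 = 110/7 ≈ 15.714)
z(E, x) = 80 + E*x² (z(E, x) = (E*x)*x + 80 = E*x² + 80 = 80 + E*x²)
(z(96, -215) - 14268)*(W(V, A) - 7169) = ((80 + 96*(-215)²) - 14268)*(-90 - 7169) = ((80 + 96*46225) - 14268)*(-7259) = ((80 + 4437600) - 14268)*(-7259) = (4437680 - 14268)*(-7259) = 4423412*(-7259) = -32109547708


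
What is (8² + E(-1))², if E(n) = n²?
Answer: 4225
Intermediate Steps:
(8² + E(-1))² = (8² + (-1)²)² = (64 + 1)² = 65² = 4225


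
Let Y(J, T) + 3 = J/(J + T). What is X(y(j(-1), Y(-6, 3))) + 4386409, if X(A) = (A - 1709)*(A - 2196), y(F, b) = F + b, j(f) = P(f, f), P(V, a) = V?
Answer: 8147187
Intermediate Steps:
j(f) = f
Y(J, T) = -3 + J/(J + T)
X(A) = (-2196 + A)*(-1709 + A) (X(A) = (-1709 + A)*(-2196 + A) = (-2196 + A)*(-1709 + A))
X(y(j(-1), Y(-6, 3))) + 4386409 = (3752964 + (-1 + (-3*3 - 2*(-6))/(-6 + 3))² - 3905*(-1 + (-3*3 - 2*(-6))/(-6 + 3))) + 4386409 = (3752964 + (-1 + (-9 + 12)/(-3))² - 3905*(-1 + (-9 + 12)/(-3))) + 4386409 = (3752964 + (-1 - ⅓*3)² - 3905*(-1 - ⅓*3)) + 4386409 = (3752964 + (-1 - 1)² - 3905*(-1 - 1)) + 4386409 = (3752964 + (-2)² - 3905*(-2)) + 4386409 = (3752964 + 4 + 7810) + 4386409 = 3760778 + 4386409 = 8147187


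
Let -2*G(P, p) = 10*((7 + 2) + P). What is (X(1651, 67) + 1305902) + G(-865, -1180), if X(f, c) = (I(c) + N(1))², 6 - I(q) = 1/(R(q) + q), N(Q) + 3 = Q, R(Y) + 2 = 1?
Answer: 5707221961/4356 ≈ 1.3102e+6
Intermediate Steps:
R(Y) = -1 (R(Y) = -2 + 1 = -1)
N(Q) = -3 + Q
I(q) = 6 - 1/(-1 + q)
G(P, p) = -45 - 5*P (G(P, p) = -5*((7 + 2) + P) = -5*(9 + P) = -(90 + 10*P)/2 = -45 - 5*P)
X(f, c) = (-2 + (-7 + 6*c)/(-1 + c))² (X(f, c) = ((-7 + 6*c)/(-1 + c) + (-3 + 1))² = ((-7 + 6*c)/(-1 + c) - 2)² = (-2 + (-7 + 6*c)/(-1 + c))²)
(X(1651, 67) + 1305902) + G(-865, -1180) = ((5 - 4*67)²/(-1 + 67)² + 1305902) + (-45 - 5*(-865)) = ((5 - 268)²/66² + 1305902) + (-45 + 4325) = ((1/4356)*(-263)² + 1305902) + 4280 = ((1/4356)*69169 + 1305902) + 4280 = (69169/4356 + 1305902) + 4280 = 5688578281/4356 + 4280 = 5707221961/4356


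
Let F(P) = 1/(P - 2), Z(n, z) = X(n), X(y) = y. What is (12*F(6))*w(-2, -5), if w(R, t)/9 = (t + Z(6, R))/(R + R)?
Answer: -27/4 ≈ -6.7500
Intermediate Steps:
Z(n, z) = n
w(R, t) = 9*(6 + t)/(2*R) (w(R, t) = 9*((t + 6)/(R + R)) = 9*((6 + t)/((2*R))) = 9*((6 + t)*(1/(2*R))) = 9*((6 + t)/(2*R)) = 9*(6 + t)/(2*R))
F(P) = 1/(-2 + P)
(12*F(6))*w(-2, -5) = (12/(-2 + 6))*((9/2)*(6 - 5)/(-2)) = (12/4)*((9/2)*(-½)*1) = (12*(¼))*(-9/4) = 3*(-9/4) = -27/4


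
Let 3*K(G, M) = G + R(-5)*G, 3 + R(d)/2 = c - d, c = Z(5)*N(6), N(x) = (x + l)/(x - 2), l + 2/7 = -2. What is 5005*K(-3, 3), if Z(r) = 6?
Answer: -80795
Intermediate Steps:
l = -16/7 (l = -2/7 - 2 = -16/7 ≈ -2.2857)
N(x) = (-16/7 + x)/(-2 + x) (N(x) = (x - 16/7)/(x - 2) = (-16/7 + x)/(-2 + x))
c = 39/7 (c = 6*((-16/7 + 6)/(-2 + 6)) = 6*((26/7)/4) = 6*((1/4)*(26/7)) = 6*(13/14) = 39/7 ≈ 5.5714)
R(d) = 36/7 - 2*d (R(d) = -6 + 2*(39/7 - d) = -6 + (78/7 - 2*d) = 36/7 - 2*d)
K(G, M) = 113*G/21 (K(G, M) = (G + (36/7 - 2*(-5))*G)/3 = (G + (36/7 + 10)*G)/3 = (G + 106*G/7)/3 = (113*G/7)/3 = 113*G/21)
5005*K(-3, 3) = 5005*((113/21)*(-3)) = 5005*(-113/7) = -80795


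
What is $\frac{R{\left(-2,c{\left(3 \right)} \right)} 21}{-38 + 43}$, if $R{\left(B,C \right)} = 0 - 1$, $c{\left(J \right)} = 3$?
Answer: $- \frac{21}{5} \approx -4.2$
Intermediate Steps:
$R{\left(B,C \right)} = -1$
$\frac{R{\left(-2,c{\left(3 \right)} \right)} 21}{-38 + 43} = \frac{\left(-1\right) 21}{-38 + 43} = - \frac{21}{5}$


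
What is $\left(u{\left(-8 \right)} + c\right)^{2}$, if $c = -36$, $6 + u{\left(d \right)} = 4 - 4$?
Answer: $1764$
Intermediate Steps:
$u{\left(d \right)} = -6$ ($u{\left(d \right)} = -6 + \left(4 - 4\right) = -6 + 0 = -6$)
$\left(u{\left(-8 \right)} + c\right)^{2} = \left(-6 - 36\right)^{2} = \left(-42\right)^{2} = 1764$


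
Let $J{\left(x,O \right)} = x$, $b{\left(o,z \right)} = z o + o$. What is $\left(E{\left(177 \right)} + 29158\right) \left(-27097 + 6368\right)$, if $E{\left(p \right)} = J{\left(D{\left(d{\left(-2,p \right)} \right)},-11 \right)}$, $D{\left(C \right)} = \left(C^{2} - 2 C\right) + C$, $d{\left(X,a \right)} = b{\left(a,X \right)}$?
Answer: $-1257504056$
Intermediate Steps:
$b{\left(o,z \right)} = o + o z$ ($b{\left(o,z \right)} = o z + o = o + o z$)
$d{\left(X,a \right)} = a \left(1 + X\right)$
$D{\left(C \right)} = C^{2} - C$
$E{\left(p \right)} = - p \left(-1 - p\right)$ ($E{\left(p \right)} = p \left(1 - 2\right) \left(-1 + p \left(1 - 2\right)\right) = p \left(-1\right) \left(-1 + p \left(-1\right)\right) = - p \left(-1 - p\right)$)
$\left(E{\left(177 \right)} + 29158\right) \left(-27097 + 6368\right) = \left(177 \left(1 + 177\right) + 29158\right) \left(-27097 + 6368\right) = \left(177 \cdot 178 + 29158\right) \left(-20729\right) = \left(31506 + 29158\right) \left(-20729\right) = 60664 \left(-20729\right) = -1257504056$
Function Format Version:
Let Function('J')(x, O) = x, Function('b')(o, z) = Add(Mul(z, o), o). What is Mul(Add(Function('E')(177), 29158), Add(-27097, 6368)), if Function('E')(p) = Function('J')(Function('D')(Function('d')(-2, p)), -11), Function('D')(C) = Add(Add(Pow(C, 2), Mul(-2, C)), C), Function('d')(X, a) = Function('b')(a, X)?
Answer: -1257504056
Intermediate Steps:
Function('b')(o, z) = Add(o, Mul(o, z)) (Function('b')(o, z) = Add(Mul(o, z), o) = Add(o, Mul(o, z)))
Function('d')(X, a) = Mul(a, Add(1, X))
Function('D')(C) = Add(Pow(C, 2), Mul(-1, C))
Function('E')(p) = Mul(-1, p, Add(-1, Mul(-1, p))) (Function('E')(p) = Mul(Mul(p, Add(1, -2)), Add(-1, Mul(p, Add(1, -2)))) = Mul(Mul(p, -1), Add(-1, Mul(p, -1))) = Mul(Mul(-1, p), Add(-1, Mul(-1, p))) = Mul(-1, p, Add(-1, Mul(-1, p))))
Mul(Add(Function('E')(177), 29158), Add(-27097, 6368)) = Mul(Add(Mul(177, Add(1, 177)), 29158), Add(-27097, 6368)) = Mul(Add(Mul(177, 178), 29158), -20729) = Mul(Add(31506, 29158), -20729) = Mul(60664, -20729) = -1257504056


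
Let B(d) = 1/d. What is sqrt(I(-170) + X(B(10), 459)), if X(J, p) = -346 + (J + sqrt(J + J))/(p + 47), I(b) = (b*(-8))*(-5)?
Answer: sqrt(-45740830135 + 2530*sqrt(5))/2530 ≈ 84.534*I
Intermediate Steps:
I(b) = 40*b (I(b) = -8*b*(-5) = 40*b)
X(J, p) = -346 + (J + sqrt(2)*sqrt(J))/(47 + p) (X(J, p) = -346 + (J + sqrt(2*J))/(47 + p) = -346 + (J + sqrt(2)*sqrt(J))/(47 + p))
sqrt(I(-170) + X(B(10), 459)) = sqrt(40*(-170) + (-16262 + 1/10 - 346*459 + sqrt(2)*sqrt(1/10))/(47 + 459)) = sqrt(-6800 + (-16262 + 1/10 - 158814 + sqrt(2)*sqrt(1/10))/506) = sqrt(-6800 + (-16262 + 1/10 - 158814 + sqrt(2)*(sqrt(10)/10))/506) = sqrt(-6800 + (-16262 + 1/10 - 158814 + sqrt(5)/5)/506) = sqrt(-6800 + (-1750759/10 + sqrt(5)/5)/506) = sqrt(-6800 + (-1750759/5060 + sqrt(5)/2530)) = sqrt(-36158759/5060 + sqrt(5)/2530)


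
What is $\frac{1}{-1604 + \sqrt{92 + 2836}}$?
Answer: $- \frac{401}{642472} - \frac{\sqrt{183}}{642472} \approx -0.00064521$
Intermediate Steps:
$\frac{1}{-1604 + \sqrt{92 + 2836}} = \frac{1}{-1604 + \sqrt{2928}} = \frac{1}{-1604 + 4 \sqrt{183}}$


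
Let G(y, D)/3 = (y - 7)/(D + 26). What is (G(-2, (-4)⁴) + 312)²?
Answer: 859603761/8836 ≈ 97284.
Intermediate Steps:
G(y, D) = 3*(-7 + y)/(26 + D) (G(y, D) = 3*((y - 7)/(D + 26)) = 3*((-7 + y)/(26 + D)) = 3*(-7 + y)/(26 + D))
(G(-2, (-4)⁴) + 312)² = (3*(-7 - 2)/(26 + (-4)⁴) + 312)² = (3*(-9)/(26 + 256) + 312)² = (3*(-9)/282 + 312)² = (3*(1/282)*(-9) + 312)² = (-9/94 + 312)² = (29319/94)² = 859603761/8836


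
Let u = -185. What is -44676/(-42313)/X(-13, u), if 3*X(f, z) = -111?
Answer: -2628/92093 ≈ -0.028536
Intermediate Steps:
X(f, z) = -37 (X(f, z) = (⅓)*(-111) = -37)
-44676/(-42313)/X(-13, u) = -44676/(-42313)/(-37) = -44676*(-1/42313)*(-1)/37 = -(-2628)*(-1)/(2489*37) = -1*2628/92093 = -2628/92093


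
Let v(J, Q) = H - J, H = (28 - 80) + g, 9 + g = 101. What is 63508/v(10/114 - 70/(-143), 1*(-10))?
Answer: 517653708/321335 ≈ 1610.9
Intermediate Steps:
g = 92 (g = -9 + 101 = 92)
H = 40 (H = (28 - 80) + 92 = -52 + 92 = 40)
v(J, Q) = 40 - J
63508/v(10/114 - 70/(-143), 1*(-10)) = 63508/(40 - (10/114 - 70/(-143))) = 63508/(40 - (10*(1/114) - 70*(-1/143))) = 63508/(40 - (5/57 + 70/143)) = 63508/(40 - 1*4705/8151) = 63508/(40 - 4705/8151) = 63508/(321335/8151) = 63508*(8151/321335) = 517653708/321335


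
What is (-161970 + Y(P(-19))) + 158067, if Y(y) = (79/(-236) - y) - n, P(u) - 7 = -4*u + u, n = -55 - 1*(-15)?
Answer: -926851/236 ≈ -3927.3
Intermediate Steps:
n = -40 (n = -55 + 15 = -40)
P(u) = 7 - 3*u (P(u) = 7 + (-4*u + u) = 7 - 3*u)
Y(y) = 9361/236 - y (Y(y) = (79/(-236) - y) - 1*(-40) = (79*(-1/236) - y) + 40 = (-79/236 - y) + 40 = 9361/236 - y)
(-161970 + Y(P(-19))) + 158067 = (-161970 + (9361/236 - (7 - 3*(-19)))) + 158067 = (-161970 + (9361/236 - (7 + 57))) + 158067 = (-161970 + (9361/236 - 1*64)) + 158067 = (-161970 + (9361/236 - 64)) + 158067 = (-161970 - 5743/236) + 158067 = -38230663/236 + 158067 = -926851/236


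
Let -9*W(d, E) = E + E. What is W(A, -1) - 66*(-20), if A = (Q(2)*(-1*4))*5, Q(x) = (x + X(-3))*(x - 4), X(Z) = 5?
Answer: 11882/9 ≈ 1320.2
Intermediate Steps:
Q(x) = (-4 + x)*(5 + x) (Q(x) = (x + 5)*(x - 4) = (5 + x)*(-4 + x) = (-4 + x)*(5 + x))
A = 280 (A = ((-20 + 2 + 2**2)*(-1*4))*5 = ((-20 + 2 + 4)*(-4))*5 = -14*(-4)*5 = 56*5 = 280)
W(d, E) = -2*E/9 (W(d, E) = -(E + E)/9 = -2*E/9)
W(A, -1) - 66*(-20) = -2/9*(-1) - 66*(-20) = 2/9 + 1320 = 11882/9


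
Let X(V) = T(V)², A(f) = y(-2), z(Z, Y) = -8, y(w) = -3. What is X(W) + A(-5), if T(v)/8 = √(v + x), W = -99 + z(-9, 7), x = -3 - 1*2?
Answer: -7171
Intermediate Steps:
A(f) = -3
x = -5 (x = -3 - 2 = -5)
W = -107 (W = -99 - 8 = -107)
T(v) = 8*√(-5 + v) (T(v) = 8*√(v - 5) = 8*√(-5 + v))
X(V) = -320 + 64*V (X(V) = (8*√(-5 + V))² = -320 + 64*V)
X(W) + A(-5) = (-320 + 64*(-107)) - 3 = (-320 - 6848) - 3 = -7168 - 3 = -7171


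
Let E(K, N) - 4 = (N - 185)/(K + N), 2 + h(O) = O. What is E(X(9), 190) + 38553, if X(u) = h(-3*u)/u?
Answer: 64814362/1681 ≈ 38557.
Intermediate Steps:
h(O) = -2 + O
X(u) = (-2 - 3*u)/u
E(K, N) = 4 + (-185 + N)/(K + N) (E(K, N) = 4 + (N - 185)/(K + N) = 4 + (-185 + N)/(K + N))
E(X(9), 190) + 38553 = (-185 + 4*(-3 - 2/9) + 5*190)/((-3 - 2/9) + 190) + 38553 = (-185 + 4*(-3 - 2*1/9) + 950)/((-3 - 2*1/9) + 190) + 38553 = (-185 + 4*(-3 - 2/9) + 950)/((-3 - 2/9) + 190) + 38553 = (-185 + 4*(-29/9) + 950)/(-29/9 + 190) + 38553 = (-185 - 116/9 + 950)/(1681/9) + 38553 = (9/1681)*(6769/9) + 38553 = 6769/1681 + 38553 = 64814362/1681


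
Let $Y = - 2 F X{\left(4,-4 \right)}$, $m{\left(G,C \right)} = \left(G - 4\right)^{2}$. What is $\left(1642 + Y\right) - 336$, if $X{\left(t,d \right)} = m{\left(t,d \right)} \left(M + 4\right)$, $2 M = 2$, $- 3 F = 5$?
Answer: $1306$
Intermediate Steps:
$F = - \frac{5}{3}$ ($F = \left(- \frac{1}{3}\right) 5 = - \frac{5}{3} \approx -1.6667$)
$M = 1$ ($M = \frac{1}{2} \cdot 2 = 1$)
$m{\left(G,C \right)} = \left(-4 + G\right)^{2}$
$X{\left(t,d \right)} = 5 \left(-4 + t\right)^{2}$ ($X{\left(t,d \right)} = \left(-4 + t\right)^{2} \left(1 + 4\right) = \left(-4 + t\right)^{2} \cdot 5 = 5 \left(-4 + t\right)^{2}$)
$Y = 0$ ($Y = \left(-2\right) \left(- \frac{5}{3}\right) 5 \left(-4 + 4\right)^{2} = \frac{10 \cdot 5 \cdot 0^{2}}{3} = \frac{10 \cdot 5 \cdot 0}{3} = \frac{10}{3} \cdot 0 = 0$)
$\left(1642 + Y\right) - 336 = \left(1642 + 0\right) - 336 = 1642 - 336 = 1306$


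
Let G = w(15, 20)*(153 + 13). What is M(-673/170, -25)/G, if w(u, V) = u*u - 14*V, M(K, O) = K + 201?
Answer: -33497/1552100 ≈ -0.021582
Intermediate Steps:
M(K, O) = 201 + K
w(u, V) = u**2 - 14*V
G = -9130 (G = (15**2 - 14*20)*(153 + 13) = (225 - 280)*166 = -55*166 = -9130)
M(-673/170, -25)/G = (201 - 673/170)/(-9130) = (201 - 673*1/170)*(-1/9130) = (201 - 673/170)*(-1/9130) = (33497/170)*(-1/9130) = -33497/1552100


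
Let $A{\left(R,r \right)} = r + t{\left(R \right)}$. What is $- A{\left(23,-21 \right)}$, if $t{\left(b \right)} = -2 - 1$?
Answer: $24$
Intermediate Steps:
$t{\left(b \right)} = -3$ ($t{\left(b \right)} = -2 - 1 = -3$)
$A{\left(R,r \right)} = -3 + r$ ($A{\left(R,r \right)} = r - 3 = -3 + r$)
$- A{\left(23,-21 \right)} = - (-3 - 21) = \left(-1\right) \left(-24\right) = 24$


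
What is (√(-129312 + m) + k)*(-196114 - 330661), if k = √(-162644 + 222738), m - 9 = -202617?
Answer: -526775*√60094 - 6321300*I*√2305 ≈ -1.2913e+8 - 3.0349e+8*I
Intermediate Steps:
m = -202608 (m = 9 - 202617 = -202608)
k = √60094 ≈ 245.14
(√(-129312 + m) + k)*(-196114 - 330661) = (√(-129312 - 202608) + √60094)*(-196114 - 330661) = (√(-331920) + √60094)*(-526775) = (12*I*√2305 + √60094)*(-526775) = (√60094 + 12*I*√2305)*(-526775) = -526775*√60094 - 6321300*I*√2305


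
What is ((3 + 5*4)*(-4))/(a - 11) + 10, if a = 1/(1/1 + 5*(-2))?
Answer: 457/25 ≈ 18.280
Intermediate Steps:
a = -1/9 (a = 1/(1*1 - 10) = 1/(1 - 10) = 1/(-9) = -1/9 ≈ -0.11111)
((3 + 5*4)*(-4))/(a - 11) + 10 = ((3 + 5*4)*(-4))/(-1/9 - 11) + 10 = ((3 + 20)*(-4))/(-100/9) + 10 = -207*(-4)/100 + 10 = -9/100*(-92) + 10 = 207/25 + 10 = 457/25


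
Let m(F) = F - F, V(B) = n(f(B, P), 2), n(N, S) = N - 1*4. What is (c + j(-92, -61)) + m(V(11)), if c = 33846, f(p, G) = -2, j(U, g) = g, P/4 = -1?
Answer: 33785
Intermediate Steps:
P = -4 (P = 4*(-1) = -4)
n(N, S) = -4 + N (n(N, S) = N - 4 = -4 + N)
V(B) = -6 (V(B) = -4 - 2 = -6)
m(F) = 0
(c + j(-92, -61)) + m(V(11)) = (33846 - 61) + 0 = 33785 + 0 = 33785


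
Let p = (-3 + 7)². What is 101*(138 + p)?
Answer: 15554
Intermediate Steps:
p = 16 (p = 4² = 16)
101*(138 + p) = 101*(138 + 16) = 101*154 = 15554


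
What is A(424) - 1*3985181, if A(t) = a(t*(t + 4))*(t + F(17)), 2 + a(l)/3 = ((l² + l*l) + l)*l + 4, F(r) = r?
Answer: 15813205442630395705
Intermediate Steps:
a(l) = 6 + 3*l*(l + 2*l²) (a(l) = -6 + 3*(((l² + l*l) + l)*l + 4) = -6 + 3*(((l² + l²) + l)*l + 4) = -6 + 3*((2*l² + l)*l + 4) = -6 + 3*((l + 2*l²)*l + 4) = -6 + 3*(l*(l + 2*l²) + 4) = -6 + 3*(4 + l*(l + 2*l²)) = -6 + (12 + 3*l*(l + 2*l²)) = 6 + 3*l*(l + 2*l²))
A(t) = (17 + t)*(6 + 3*t²*(4 + t)² + 6*t³*(4 + t)³) (A(t) = (6 + 3*(t*(t + 4))² + 6*(t*(t + 4))³)*(t + 17) = (6 + 3*(t*(4 + t))² + 6*(t*(4 + t))³)*(17 + t) = (6 + 3*(t²*(4 + t)²) + 6*(t³*(4 + t)³))*(17 + t) = (6 + 3*t²*(4 + t)² + 6*t³*(4 + t)³)*(17 + t) = (17 + t)*(6 + 3*t²*(4 + t)² + 6*t³*(4 + t)³))
A(424) - 1*3985181 = 3*(17 + 424)*(2 + 424²*(4 + 424)² + 2*424³*(4 + 424)³) - 1*3985181 = 3*441*(2 + 179776*428² + 2*76225024*428³) - 3985181 = 3*441*(2 + 179776*183184 + 2*76225024*78402752) - 3985181 = 3*441*(2 + 32932086784 + 11952503305732096) - 3985181 = 3*441*11952536237818882 - 3985181 = 15813205442634380886 - 3985181 = 15813205442630395705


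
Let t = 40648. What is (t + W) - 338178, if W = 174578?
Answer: -122952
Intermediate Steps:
(t + W) - 338178 = (40648 + 174578) - 338178 = 215226 - 338178 = -122952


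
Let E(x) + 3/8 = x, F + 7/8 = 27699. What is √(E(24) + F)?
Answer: 7*√2263/2 ≈ 166.50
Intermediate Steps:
F = 221585/8 (F = -7/8 + 27699 = 221585/8 ≈ 27698.)
E(x) = -3/8 + x
√(E(24) + F) = √((-3/8 + 24) + 221585/8) = √(189/8 + 221585/8) = √(110887/4) = 7*√2263/2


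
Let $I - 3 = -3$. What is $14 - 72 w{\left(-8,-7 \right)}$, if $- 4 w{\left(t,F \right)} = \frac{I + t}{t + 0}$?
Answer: $32$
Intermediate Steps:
$I = 0$ ($I = 3 - 3 = 0$)
$w{\left(t,F \right)} = - \frac{1}{4}$ ($w{\left(t,F \right)} = - \frac{\left(0 + t\right) \frac{1}{t + 0}}{4} = - \frac{t \frac{1}{t}}{4} = \left(- \frac{1}{4}\right) 1 = - \frac{1}{4}$)
$14 - 72 w{\left(-8,-7 \right)} = 14 - -18 = 14 + 18 = 32$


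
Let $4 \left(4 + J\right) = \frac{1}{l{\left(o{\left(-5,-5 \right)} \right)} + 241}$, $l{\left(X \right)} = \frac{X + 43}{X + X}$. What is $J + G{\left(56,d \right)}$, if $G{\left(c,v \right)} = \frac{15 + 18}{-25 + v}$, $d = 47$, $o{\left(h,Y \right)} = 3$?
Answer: $- \frac{7457}{2984} \approx -2.499$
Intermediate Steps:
$G{\left(c,v \right)} = \frac{33}{-25 + v}$
$l{\left(X \right)} = \frac{43 + X}{2 X}$
$J = - \frac{11933}{2984}$ ($J = -4 + \frac{1}{4 \left(\frac{43 + 3}{2 \cdot 3} + 241\right)} = -4 + \frac{1}{4 \left(\frac{1}{2} \cdot \frac{1}{3} \cdot 46 + 241\right)} = -4 + \frac{1}{4 \left(\frac{23}{3} + 241\right)} = -4 + \frac{1}{4 \cdot \frac{746}{3}} = -4 + \frac{1}{4} \cdot \frac{3}{746} = -4 + \frac{3}{2984} = - \frac{11933}{2984} \approx -3.999$)
$J + G{\left(56,d \right)} = - \frac{11933}{2984} + \frac{33}{-25 + 47} = - \frac{11933}{2984} + \frac{33}{22} = - \frac{11933}{2984} + 33 \cdot \frac{1}{22} = - \frac{11933}{2984} + \frac{3}{2} = - \frac{7457}{2984}$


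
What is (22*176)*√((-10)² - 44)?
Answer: 7744*√14 ≈ 28975.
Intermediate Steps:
(22*176)*√((-10)² - 44) = 3872*√(100 - 44) = 3872*√56 = 3872*(2*√14) = 7744*√14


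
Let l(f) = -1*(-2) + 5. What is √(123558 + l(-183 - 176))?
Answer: √123565 ≈ 351.52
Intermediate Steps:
l(f) = 7 (l(f) = 2 + 5 = 7)
√(123558 + l(-183 - 176)) = √(123558 + 7) = √123565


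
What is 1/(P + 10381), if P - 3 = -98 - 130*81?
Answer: -1/244 ≈ -0.0040984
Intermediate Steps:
P = -10625 (P = 3 + (-98 - 130*81) = 3 + (-98 - 10530) = 3 - 10628 = -10625)
1/(P + 10381) = 1/(-10625 + 10381) = 1/(-244) = -1/244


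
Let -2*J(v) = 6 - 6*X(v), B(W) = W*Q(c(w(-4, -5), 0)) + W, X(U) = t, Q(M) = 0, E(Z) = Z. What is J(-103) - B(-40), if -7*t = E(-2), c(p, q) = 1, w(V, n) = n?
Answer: 265/7 ≈ 37.857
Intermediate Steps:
t = 2/7 (t = -1/7*(-2) = 2/7 ≈ 0.28571)
X(U) = 2/7
B(W) = W (B(W) = W*0 + W = 0 + W = W)
J(v) = -15/7 (J(v) = -(6 - 6*2/7)/2 = -(6 - 12/7)/2 = -1/2*30/7 = -15/7)
J(-103) - B(-40) = -15/7 - 1*(-40) = -15/7 + 40 = 265/7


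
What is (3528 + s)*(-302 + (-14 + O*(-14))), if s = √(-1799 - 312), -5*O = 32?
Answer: -3993696/5 - 1132*I*√2111/5 ≈ -7.9874e+5 - 10402.0*I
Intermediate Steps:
O = -32/5 (O = -⅕*32 = -32/5 ≈ -6.4000)
s = I*√2111 (s = √(-2111) = I*√2111 ≈ 45.946*I)
(3528 + s)*(-302 + (-14 + O*(-14))) = (3528 + I*√2111)*(-302 + (-14 - 32/5*(-14))) = (3528 + I*√2111)*(-302 + (-14 + 448/5)) = (3528 + I*√2111)*(-302 + 378/5) = (3528 + I*√2111)*(-1132/5) = -3993696/5 - 1132*I*√2111/5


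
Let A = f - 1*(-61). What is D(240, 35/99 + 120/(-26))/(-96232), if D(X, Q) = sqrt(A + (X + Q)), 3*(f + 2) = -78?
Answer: -sqrt(49458838)/41283528 ≈ -0.00017035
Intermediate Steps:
f = -28 (f = -2 + (1/3)*(-78) = -2 - 26 = -28)
A = 33 (A = -28 - 1*(-61) = -28 + 61 = 33)
D(X, Q) = sqrt(33 + Q + X) (D(X, Q) = sqrt(33 + (X + Q)) = sqrt(33 + (Q + X)) = sqrt(33 + Q + X))
D(240, 35/99 + 120/(-26))/(-96232) = sqrt(33 + (35/99 + 120/(-26)) + 240)/(-96232) = sqrt(33 + (35*(1/99) + 120*(-1/26)) + 240)*(-1/96232) = sqrt(33 + (35/99 - 60/13) + 240)*(-1/96232) = sqrt(33 - 5485/1287 + 240)*(-1/96232) = sqrt(345866/1287)*(-1/96232) = (sqrt(49458838)/429)*(-1/96232) = -sqrt(49458838)/41283528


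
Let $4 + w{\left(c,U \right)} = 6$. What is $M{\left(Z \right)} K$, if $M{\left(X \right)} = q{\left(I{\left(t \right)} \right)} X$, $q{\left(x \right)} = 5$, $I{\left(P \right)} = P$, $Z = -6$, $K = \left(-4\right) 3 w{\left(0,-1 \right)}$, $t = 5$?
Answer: $720$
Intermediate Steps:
$w{\left(c,U \right)} = 2$ ($w{\left(c,U \right)} = -4 + 6 = 2$)
$K = -24$ ($K = \left(-4\right) 3 \cdot 2 = \left(-12\right) 2 = -24$)
$M{\left(X \right)} = 5 X$
$M{\left(Z \right)} K = 5 \left(-6\right) \left(-24\right) = \left(-30\right) \left(-24\right) = 720$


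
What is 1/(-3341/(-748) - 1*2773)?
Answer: -748/2070863 ≈ -0.00036120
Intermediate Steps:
1/(-3341/(-748) - 1*2773) = 1/(-3341*(-1/748) - 2773) = 1/(3341/748 - 2773) = 1/(-2070863/748) = -748/2070863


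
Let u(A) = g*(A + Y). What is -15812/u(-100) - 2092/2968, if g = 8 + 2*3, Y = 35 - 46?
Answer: 779983/82362 ≈ 9.4702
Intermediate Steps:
Y = -11
g = 14 (g = 8 + 6 = 14)
u(A) = -154 + 14*A (u(A) = 14*(A - 11) = 14*(-11 + A) = -154 + 14*A)
-15812/u(-100) - 2092/2968 = -15812/(-154 + 14*(-100)) - 2092/2968 = -15812/(-154 - 1400) - 2092*1/2968 = -15812/(-1554) - 523/742 = -15812*(-1/1554) - 523/742 = 7906/777 - 523/742 = 779983/82362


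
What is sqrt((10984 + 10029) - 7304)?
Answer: sqrt(13709) ≈ 117.09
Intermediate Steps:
sqrt((10984 + 10029) - 7304) = sqrt(21013 - 7304) = sqrt(13709)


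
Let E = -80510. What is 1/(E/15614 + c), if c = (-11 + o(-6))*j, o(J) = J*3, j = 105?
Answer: -7807/23812570 ≈ -0.00032785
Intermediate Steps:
o(J) = 3*J
c = -3045 (c = (-11 + 3*(-6))*105 = (-11 - 18)*105 = -29*105 = -3045)
1/(E/15614 + c) = 1/(-80510/15614 - 3045) = 1/(-80510*1/15614 - 3045) = 1/(-40255/7807 - 3045) = 1/(-23812570/7807) = -7807/23812570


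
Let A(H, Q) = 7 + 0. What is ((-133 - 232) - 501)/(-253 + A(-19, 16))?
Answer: 433/123 ≈ 3.5203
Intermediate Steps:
A(H, Q) = 7
((-133 - 232) - 501)/(-253 + A(-19, 16)) = ((-133 - 232) - 501)/(-253 + 7) = (-365 - 501)/(-246) = -866*(-1/246) = 433/123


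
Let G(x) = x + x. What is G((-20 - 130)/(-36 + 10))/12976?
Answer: 75/84344 ≈ 0.00088922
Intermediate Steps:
G(x) = 2*x
G((-20 - 130)/(-36 + 10))/12976 = (2*((-20 - 130)/(-36 + 10)))/12976 = (2*(-150/(-26)))*(1/12976) = (2*(-150*(-1/26)))*(1/12976) = (2*(75/13))*(1/12976) = (150/13)*(1/12976) = 75/84344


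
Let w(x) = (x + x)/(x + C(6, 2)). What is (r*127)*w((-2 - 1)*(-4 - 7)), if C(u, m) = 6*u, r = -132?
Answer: -368808/23 ≈ -16035.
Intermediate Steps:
w(x) = 2*x/(36 + x) (w(x) = (x + x)/(x + 6*6) = (2*x)/(x + 36) = (2*x)/(36 + x) = 2*x/(36 + x))
(r*127)*w((-2 - 1)*(-4 - 7)) = (-132*127)*(2*((-2 - 1)*(-4 - 7))/(36 + (-2 - 1)*(-4 - 7))) = -33528*(-3*(-11))/(36 - 3*(-11)) = -33528*33/(36 + 33) = -33528*33/69 = -16764*22/23 = -368808/23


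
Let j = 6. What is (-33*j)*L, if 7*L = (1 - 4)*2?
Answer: 1188/7 ≈ 169.71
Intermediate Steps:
L = -6/7 (L = ((1 - 4)*2)/7 = (-3*2)/7 = (1/7)*(-6) = -6/7 ≈ -0.85714)
(-33*j)*L = -33*6*(-6/7) = -198*(-6/7) = 1188/7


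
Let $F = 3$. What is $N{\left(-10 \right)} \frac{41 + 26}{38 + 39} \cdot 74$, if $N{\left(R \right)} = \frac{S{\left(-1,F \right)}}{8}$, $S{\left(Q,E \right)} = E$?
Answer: $\frac{7437}{308} \approx 24.146$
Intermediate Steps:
$N{\left(R \right)} = \frac{3}{8}$
$N{\left(-10 \right)} \frac{41 + 26}{38 + 39} \cdot 74 = \frac{3 \frac{41 + 26}{38 + 39}}{8} \cdot 74 = \frac{3 \cdot \frac{67}{77}}{8} \cdot 74 = \frac{3 \cdot 67 \cdot \frac{1}{77}}{8} \cdot 74 = \frac{3}{8} \cdot \frac{67}{77} \cdot 74 = \frac{201}{616} \cdot 74 = \frac{7437}{308}$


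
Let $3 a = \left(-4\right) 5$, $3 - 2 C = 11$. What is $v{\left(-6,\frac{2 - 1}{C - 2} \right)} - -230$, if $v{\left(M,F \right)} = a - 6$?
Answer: $\frac{652}{3} \approx 217.33$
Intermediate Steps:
$C = -4$ ($C = \frac{3}{2} - \frac{11}{2} = -4$)
$a = - \frac{20}{3}$ ($a = \frac{\left(-4\right) 5}{3} = \frac{1}{3} \left(-20\right) = - \frac{20}{3} \approx -6.6667$)
$v{\left(M,F \right)} = - \frac{38}{3}$ ($v{\left(M,F \right)} = - \frac{20}{3} - 6 = - \frac{38}{3}$)
$v{\left(-6,\frac{2 - 1}{C - 2} \right)} - -230 = - \frac{38}{3} - -230 = - \frac{38}{3} + 230 = \frac{652}{3}$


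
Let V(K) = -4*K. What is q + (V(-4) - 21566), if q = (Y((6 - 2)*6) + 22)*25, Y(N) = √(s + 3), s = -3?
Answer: -21000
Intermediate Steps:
Y(N) = 0 (Y(N) = √(-3 + 3) = √0 = 0)
q = 550 (q = (0 + 22)*25 = 22*25 = 550)
q + (V(-4) - 21566) = 550 + (-4*(-4) - 21566) = 550 + (16 - 21566) = 550 - 21550 = -21000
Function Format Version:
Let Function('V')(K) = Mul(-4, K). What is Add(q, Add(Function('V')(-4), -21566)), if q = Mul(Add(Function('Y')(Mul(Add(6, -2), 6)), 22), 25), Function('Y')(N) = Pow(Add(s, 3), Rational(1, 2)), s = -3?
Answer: -21000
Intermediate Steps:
Function('Y')(N) = 0 (Function('Y')(N) = Pow(Add(-3, 3), Rational(1, 2)) = Pow(0, Rational(1, 2)) = 0)
q = 550 (q = Mul(Add(0, 22), 25) = Mul(22, 25) = 550)
Add(q, Add(Function('V')(-4), -21566)) = Add(550, Add(Mul(-4, -4), -21566)) = Add(550, Add(16, -21566)) = Add(550, -21550) = -21000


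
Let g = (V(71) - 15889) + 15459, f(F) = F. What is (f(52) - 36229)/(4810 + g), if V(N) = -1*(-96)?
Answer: -12059/1492 ≈ -8.0824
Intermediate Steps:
V(N) = 96
g = -334 (g = (96 - 15889) + 15459 = -15793 + 15459 = -334)
(f(52) - 36229)/(4810 + g) = (52 - 36229)/(4810 - 334) = -36177/4476 = -36177*1/4476 = -12059/1492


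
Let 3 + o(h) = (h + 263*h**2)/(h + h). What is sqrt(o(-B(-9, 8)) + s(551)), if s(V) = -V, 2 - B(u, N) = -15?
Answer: I*sqrt(2789) ≈ 52.811*I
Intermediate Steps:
B(u, N) = 17 (B(u, N) = 2 - 1*(-15) = 2 + 15 = 17)
o(h) = -3 + (h + 263*h**2)/(2*h) (o(h) = -3 + (h + 263*h**2)/(h + h) = -3 + (h + 263*h**2)/((2*h)) = -3 + (h + 263*h**2)*(1/(2*h)) = -3 + (h + 263*h**2)/(2*h))
sqrt(o(-B(-9, 8)) + s(551)) = sqrt((-5/2 + 263*(-1*17)/2) - 1*551) = sqrt((-5/2 + (263/2)*(-17)) - 551) = sqrt((-5/2 - 4471/2) - 551) = sqrt(-2238 - 551) = sqrt(-2789) = I*sqrt(2789)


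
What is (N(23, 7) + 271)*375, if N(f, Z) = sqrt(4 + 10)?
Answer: 101625 + 375*sqrt(14) ≈ 1.0303e+5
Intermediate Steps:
N(f, Z) = sqrt(14)
(N(23, 7) + 271)*375 = (sqrt(14) + 271)*375 = (271 + sqrt(14))*375 = 101625 + 375*sqrt(14)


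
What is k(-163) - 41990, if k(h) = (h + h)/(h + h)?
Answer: -41989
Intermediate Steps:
k(h) = 1 (k(h) = (2*h)/((2*h)) = (2*h)*(1/(2*h)) = 1)
k(-163) - 41990 = 1 - 41990 = -41989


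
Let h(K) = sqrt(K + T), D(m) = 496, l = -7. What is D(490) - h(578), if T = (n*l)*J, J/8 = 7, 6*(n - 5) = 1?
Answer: 496 - I*sqrt(13026)/3 ≈ 496.0 - 38.044*I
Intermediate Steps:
n = 31/6 (n = 5 + (1/6)*1 = 5 + 1/6 = 31/6 ≈ 5.1667)
J = 56 (J = 8*7 = 56)
T = -6076/3 (T = ((31/6)*(-7))*56 = -217/6*56 = -6076/3 ≈ -2025.3)
h(K) = sqrt(-6076/3 + K) (h(K) = sqrt(K - 6076/3) = sqrt(-6076/3 + K))
D(490) - h(578) = 496 - sqrt(-18228 + 9*578)/3 = 496 - sqrt(-18228 + 5202)/3 = 496 - sqrt(-13026)/3 = 496 - I*sqrt(13026)/3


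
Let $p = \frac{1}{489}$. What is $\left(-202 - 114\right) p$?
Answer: $- \frac{316}{489} \approx -0.64622$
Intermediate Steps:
$p = \frac{1}{489} \approx 0.002045$
$\left(-202 - 114\right) p = \left(-202 - 114\right) \frac{1}{489} = \left(-316\right) \frac{1}{489} = - \frac{316}{489}$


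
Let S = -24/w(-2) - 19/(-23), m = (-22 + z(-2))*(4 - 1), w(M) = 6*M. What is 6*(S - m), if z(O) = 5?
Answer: 7428/23 ≈ 322.96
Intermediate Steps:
m = -51 (m = (-22 + 5)*(4 - 1) = -17*3 = -51)
S = 65/23 (S = -24/(6*(-2)) - 19/(-23) = -24/(-12) - 19*(-1/23) = -24*(-1/12) + 19/23 = 2 + 19/23 = 65/23 ≈ 2.8261)
6*(S - m) = 6*(65/23 - 1*(-51)) = 6*(65/23 + 51) = 6*(1238/23) = 7428/23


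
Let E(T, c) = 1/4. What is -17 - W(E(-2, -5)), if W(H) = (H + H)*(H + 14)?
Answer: -193/8 ≈ -24.125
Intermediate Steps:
E(T, c) = 1/4
W(H) = 2*H*(14 + H) (W(H) = (2*H)*(14 + H) = 2*H*(14 + H))
-17 - W(E(-2, -5)) = -17 - 2*(14 + 1/4)/4 = -17 - 2*57/(4*4) = -17 - 1*57/8 = -17 - 57/8 = -193/8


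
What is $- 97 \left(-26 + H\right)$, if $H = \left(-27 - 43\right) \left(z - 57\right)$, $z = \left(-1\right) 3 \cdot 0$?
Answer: $-384508$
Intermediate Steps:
$z = 0$ ($z = \left(-3\right) 0 = 0$)
$H = 3990$ ($H = \left(-27 - 43\right) \left(0 - 57\right) = \left(-70\right) \left(-57\right) = 3990$)
$- 97 \left(-26 + H\right) = - 97 \left(-26 + 3990\right) = \left(-97\right) 3964 = -384508$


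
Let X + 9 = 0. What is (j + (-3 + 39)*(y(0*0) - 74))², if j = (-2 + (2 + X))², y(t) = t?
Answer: 6671889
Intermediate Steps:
X = -9 (X = -9 + 0 = -9)
j = 81 (j = (-2 + (2 - 9))² = (-2 - 7)² = (-9)² = 81)
(j + (-3 + 39)*(y(0*0) - 74))² = (81 + (-3 + 39)*(0*0 - 74))² = (81 + 36*(0 - 74))² = (81 + 36*(-74))² = (81 - 2664)² = (-2583)² = 6671889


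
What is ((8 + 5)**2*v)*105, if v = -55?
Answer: -975975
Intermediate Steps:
((8 + 5)**2*v)*105 = ((8 + 5)**2*(-55))*105 = (13**2*(-55))*105 = (169*(-55))*105 = -9295*105 = -975975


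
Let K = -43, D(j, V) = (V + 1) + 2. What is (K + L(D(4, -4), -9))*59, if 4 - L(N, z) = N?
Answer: -2242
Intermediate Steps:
D(j, V) = 3 + V (D(j, V) = (1 + V) + 2 = 3 + V)
L(N, z) = 4 - N
(K + L(D(4, -4), -9))*59 = (-43 + (4 - (3 - 4)))*59 = (-43 + (4 - 1*(-1)))*59 = (-43 + (4 + 1))*59 = (-43 + 5)*59 = -38*59 = -2242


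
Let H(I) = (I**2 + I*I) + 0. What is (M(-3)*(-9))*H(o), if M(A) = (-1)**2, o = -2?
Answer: -72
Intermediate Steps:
M(A) = 1
H(I) = 2*I**2 (H(I) = (I**2 + I**2) + 0 = 2*I**2 + 0 = 2*I**2)
(M(-3)*(-9))*H(o) = (1*(-9))*(2*(-2)**2) = -18*4 = -9*8 = -72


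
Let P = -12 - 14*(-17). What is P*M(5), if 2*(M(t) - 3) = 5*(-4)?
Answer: -1582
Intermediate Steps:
M(t) = -7 (M(t) = 3 + (5*(-4))/2 = 3 + (1/2)*(-20) = 3 - 10 = -7)
P = 226 (P = -12 + 238 = 226)
P*M(5) = 226*(-7) = -1582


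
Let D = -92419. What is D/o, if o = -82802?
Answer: 92419/82802 ≈ 1.1161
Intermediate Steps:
D/o = -92419/(-82802) = -92419*(-1/82802) = 92419/82802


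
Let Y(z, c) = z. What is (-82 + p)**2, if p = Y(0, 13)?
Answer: 6724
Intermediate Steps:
p = 0
(-82 + p)**2 = (-82 + 0)**2 = (-82)**2 = 6724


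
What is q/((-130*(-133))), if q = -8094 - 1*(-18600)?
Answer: 5253/8645 ≈ 0.60763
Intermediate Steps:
q = 10506 (q = -8094 + 18600 = 10506)
q/((-130*(-133))) = 10506/((-130*(-133))) = 10506/17290 = 10506*(1/17290) = 5253/8645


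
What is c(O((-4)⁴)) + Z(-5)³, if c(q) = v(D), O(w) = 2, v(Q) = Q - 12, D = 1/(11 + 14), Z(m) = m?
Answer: -3424/25 ≈ -136.96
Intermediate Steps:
D = 1/25 ≈ 0.040000
v(Q) = -12 + Q
c(q) = -299/25 (c(q) = -12 + 1/25 = -299/25)
c(O((-4)⁴)) + Z(-5)³ = -299/25 + (-5)³ = -299/25 - 125 = -3424/25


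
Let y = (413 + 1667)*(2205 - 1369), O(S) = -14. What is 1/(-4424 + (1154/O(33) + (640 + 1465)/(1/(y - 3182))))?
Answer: 7/25575478485 ≈ 2.7370e-10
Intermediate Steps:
y = 1738880 (y = 2080*836 = 1738880)
1/(-4424 + (1154/O(33) + (640 + 1465)/(1/(y - 3182)))) = 1/(-4424 + (1154/(-14) + (640 + 1465)/(1/(1738880 - 3182)))) = 1/(-4424 + (1154*(-1/14) + 2105/(1/1735698))) = 1/(-4424 + (-577/7 + 2105/(1/1735698))) = 1/(-4424 + (-577/7 + 2105*1735698)) = 1/(-4424 + (-577/7 + 3653644290)) = 1/(-4424 + 25575509453/7) = 1/(25575478485/7) = 7/25575478485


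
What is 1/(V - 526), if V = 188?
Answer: -1/338 ≈ -0.0029586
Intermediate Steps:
1/(V - 526) = 1/(188 - 526) = 1/(-338) = -1/338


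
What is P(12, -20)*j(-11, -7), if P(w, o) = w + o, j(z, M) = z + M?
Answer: 144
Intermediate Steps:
j(z, M) = M + z
P(w, o) = o + w
P(12, -20)*j(-11, -7) = (-20 + 12)*(-7 - 11) = -8*(-18) = 144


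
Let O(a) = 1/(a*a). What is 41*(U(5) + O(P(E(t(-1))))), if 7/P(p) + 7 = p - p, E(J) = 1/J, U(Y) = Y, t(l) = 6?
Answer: 246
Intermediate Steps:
P(p) = -1 (P(p) = 7/(-7 + (p - p)) = 7/(-7 + 0) = 7/(-7) = 7*(-⅐) = -1)
O(a) = a⁻²
41*(U(5) + O(P(E(t(-1))))) = 41*(5 + (-1)⁻²) = 41*(5 + 1) = 41*6 = 246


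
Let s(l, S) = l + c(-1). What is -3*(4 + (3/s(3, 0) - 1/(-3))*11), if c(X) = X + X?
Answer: -122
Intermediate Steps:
c(X) = 2*X
s(l, S) = -2 + l (s(l, S) = l + 2*(-1) = l - 2 = -2 + l)
-3*(4 + (3/s(3, 0) - 1/(-3))*11) = -3*(4 + (3/(-2 + 3) - 1/(-3))*11) = -3*(4 + (3/1 - 1*(-⅓))*11) = -3*(4 + (3*1 + ⅓)*11) = -3*(4 + (3 + ⅓)*11) = -3*(4 + (10/3)*11) = -3*(4 + 110/3) = -3*122/3 = -122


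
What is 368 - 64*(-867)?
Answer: 55856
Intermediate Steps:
368 - 64*(-867) = 368 + 55488 = 55856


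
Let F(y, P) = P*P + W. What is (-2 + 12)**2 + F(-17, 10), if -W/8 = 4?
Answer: 168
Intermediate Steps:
W = -32 (W = -8*4 = -32)
F(y, P) = -32 + P**2 (F(y, P) = P*P - 32 = P**2 - 32 = -32 + P**2)
(-2 + 12)**2 + F(-17, 10) = (-2 + 12)**2 + (-32 + 10**2) = 10**2 + (-32 + 100) = 100 + 68 = 168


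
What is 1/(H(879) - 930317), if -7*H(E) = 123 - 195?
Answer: -7/6512147 ≈ -1.0749e-6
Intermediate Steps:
H(E) = 72/7 (H(E) = -(123 - 195)/7 = -1/7*(-72) = 72/7)
1/(H(879) - 930317) = 1/(72/7 - 930317) = 1/(-6512147/7) = -7/6512147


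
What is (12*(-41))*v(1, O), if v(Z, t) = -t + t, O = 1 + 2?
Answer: 0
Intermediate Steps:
O = 3
v(Z, t) = 0
(12*(-41))*v(1, O) = (12*(-41))*0 = -492*0 = 0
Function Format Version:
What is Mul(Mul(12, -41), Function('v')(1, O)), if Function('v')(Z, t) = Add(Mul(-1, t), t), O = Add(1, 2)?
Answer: 0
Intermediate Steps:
O = 3
Function('v')(Z, t) = 0
Mul(Mul(12, -41), Function('v')(1, O)) = Mul(Mul(12, -41), 0) = Mul(-492, 0) = 0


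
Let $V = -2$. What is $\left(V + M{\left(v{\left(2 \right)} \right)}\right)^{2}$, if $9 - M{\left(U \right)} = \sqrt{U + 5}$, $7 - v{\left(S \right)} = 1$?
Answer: $\left(7 - \sqrt{11}\right)^{2} \approx 13.567$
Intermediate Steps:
$v{\left(S \right)} = 6$ ($v{\left(S \right)} = 7 - 1 = 6$)
$M{\left(U \right)} = 9 - \sqrt{5 + U}$ ($M{\left(U \right)} = 9 - \sqrt{U + 5} = 9 - \sqrt{5 + U}$)
$\left(V + M{\left(v{\left(2 \right)} \right)}\right)^{2} = \left(-2 + \left(9 - \sqrt{5 + 6}\right)\right)^{2} = \left(-2 + \left(9 - \sqrt{11}\right)\right)^{2} = \left(7 - \sqrt{11}\right)^{2}$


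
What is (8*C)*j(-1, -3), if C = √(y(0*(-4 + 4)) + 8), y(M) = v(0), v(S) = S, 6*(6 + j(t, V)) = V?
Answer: -104*√2 ≈ -147.08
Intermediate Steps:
j(t, V) = -6 + V/6
y(M) = 0
C = 2*√2 (C = √(0 + 8) = √8 = 2*√2 ≈ 2.8284)
(8*C)*j(-1, -3) = (8*(2*√2))*(-6 + (⅙)*(-3)) = (16*√2)*(-6 - ½) = (16*√2)*(-13/2) = -104*√2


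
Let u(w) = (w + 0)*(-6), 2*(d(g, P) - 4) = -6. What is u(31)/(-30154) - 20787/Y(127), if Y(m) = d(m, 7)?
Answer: -313405506/15077 ≈ -20787.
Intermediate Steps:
d(g, P) = 1 (d(g, P) = 4 + (½)*(-6) = 4 - 3 = 1)
Y(m) = 1
u(w) = -6*w (u(w) = w*(-6) = -6*w)
u(31)/(-30154) - 20787/Y(127) = -6*31/(-30154) - 20787/1 = -186*(-1/30154) - 20787*1 = 93/15077 - 20787 = -313405506/15077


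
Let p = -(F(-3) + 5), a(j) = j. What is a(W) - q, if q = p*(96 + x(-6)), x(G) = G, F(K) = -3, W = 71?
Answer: 251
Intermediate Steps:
p = -2 (p = -(-3 + 5) = -1*2 = -2)
q = -180 (q = -2*(96 - 6) = -2*90 = -180)
a(W) - q = 71 - 1*(-180) = 71 + 180 = 251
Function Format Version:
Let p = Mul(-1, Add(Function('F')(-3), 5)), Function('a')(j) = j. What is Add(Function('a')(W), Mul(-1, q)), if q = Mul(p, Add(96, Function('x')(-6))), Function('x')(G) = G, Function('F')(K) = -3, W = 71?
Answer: 251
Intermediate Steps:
p = -2 (p = Mul(-1, Add(-3, 5)) = Mul(-1, 2) = -2)
q = -180 (q = Mul(-2, Add(96, -6)) = Mul(-2, 90) = -180)
Add(Function('a')(W), Mul(-1, q)) = Add(71, Mul(-1, -180)) = Add(71, 180) = 251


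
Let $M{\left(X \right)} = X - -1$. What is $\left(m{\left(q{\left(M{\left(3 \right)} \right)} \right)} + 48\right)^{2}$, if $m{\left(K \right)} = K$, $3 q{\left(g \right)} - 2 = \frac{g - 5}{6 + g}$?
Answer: $\frac{2128681}{900} \approx 2365.2$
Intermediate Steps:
$M{\left(X \right)} = 1 + X$ ($M{\left(X \right)} = X + 1 = 1 + X$)
$q{\left(g \right)} = \frac{2}{3} + \frac{-5 + g}{3 \left(6 + g\right)}$ ($q{\left(g \right)} = \frac{2}{3} + \frac{\left(g - 5\right) \frac{1}{6 + g}}{3} = \frac{2}{3} + \frac{\left(-5 + g\right) \frac{1}{6 + g}}{3} = \frac{2}{3} + \frac{\frac{1}{6 + g} \left(-5 + g\right)}{3} = \frac{2}{3} + \frac{-5 + g}{3 \left(6 + g\right)}$)
$\left(m{\left(q{\left(M{\left(3 \right)} \right)} \right)} + 48\right)^{2} = \left(\frac{\frac{7}{3} + \left(1 + 3\right)}{6 + \left(1 + 3\right)} + 48\right)^{2} = \left(\frac{\frac{7}{3} + 4}{6 + 4} + 48\right)^{2} = \left(\frac{1}{10} \cdot \frac{19}{3} + 48\right)^{2} = \left(\frac{19}{30} + 48\right)^{2} = \left(\frac{1459}{30}\right)^{2} = \frac{2128681}{900}$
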